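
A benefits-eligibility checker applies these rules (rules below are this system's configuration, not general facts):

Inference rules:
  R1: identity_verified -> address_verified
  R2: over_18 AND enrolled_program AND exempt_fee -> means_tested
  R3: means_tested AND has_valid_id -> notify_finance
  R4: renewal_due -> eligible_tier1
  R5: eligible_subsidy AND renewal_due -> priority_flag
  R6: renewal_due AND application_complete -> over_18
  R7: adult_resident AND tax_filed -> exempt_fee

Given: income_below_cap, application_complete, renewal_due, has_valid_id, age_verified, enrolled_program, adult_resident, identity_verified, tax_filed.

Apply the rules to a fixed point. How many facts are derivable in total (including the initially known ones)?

15

Round 1 — R1, R4, R6, R7, derive address_verified, eligible_tier1, over_18, exempt_fee.
Round 2 — R2, derive means_tested.
Round 3 — R3, derive notify_finance.
Closure: {address_verified, adult_resident, age_verified, application_complete, eligible_tier1, enrolled_program, exempt_fee, has_valid_id, identity_verified, income_below_cap, means_tested, notify_finance, over_18, renewal_due, tax_filed} — 15 facts.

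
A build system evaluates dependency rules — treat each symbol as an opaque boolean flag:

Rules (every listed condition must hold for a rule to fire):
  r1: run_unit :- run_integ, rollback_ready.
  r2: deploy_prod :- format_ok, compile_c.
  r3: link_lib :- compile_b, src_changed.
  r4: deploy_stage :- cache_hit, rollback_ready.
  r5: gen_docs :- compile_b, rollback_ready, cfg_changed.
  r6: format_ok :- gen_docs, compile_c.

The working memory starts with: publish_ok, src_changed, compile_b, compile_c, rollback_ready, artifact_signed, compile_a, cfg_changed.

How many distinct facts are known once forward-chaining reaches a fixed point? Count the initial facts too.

12

Round 1 — r3, r5, derive link_lib, gen_docs.
Round 2 — r6, derive format_ok.
Round 3 — r2, derive deploy_prod.
Closure: {artifact_signed, cfg_changed, compile_a, compile_b, compile_c, deploy_prod, format_ok, gen_docs, link_lib, publish_ok, rollback_ready, src_changed} — 12 facts.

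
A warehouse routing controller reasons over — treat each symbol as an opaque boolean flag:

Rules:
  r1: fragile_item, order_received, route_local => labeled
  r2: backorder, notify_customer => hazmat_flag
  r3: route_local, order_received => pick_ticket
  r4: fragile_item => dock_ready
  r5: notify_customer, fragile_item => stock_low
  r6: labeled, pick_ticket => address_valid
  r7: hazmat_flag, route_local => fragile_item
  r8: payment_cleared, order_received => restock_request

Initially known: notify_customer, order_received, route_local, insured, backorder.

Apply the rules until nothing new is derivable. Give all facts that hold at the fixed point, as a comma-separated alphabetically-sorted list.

Round 1: r2 [backorder, notify_customer => hazmat_flag]; r3 [route_local, order_received => pick_ticket]. Adds hazmat_flag, pick_ticket.
Round 2: r7 [hazmat_flag, route_local => fragile_item]. Adds fragile_item.
Round 3: r1 [fragile_item, order_received, route_local => labeled]; r4 [fragile_item => dock_ready]; r5 [notify_customer, fragile_item => stock_low]. Adds labeled, dock_ready, stock_low.
Round 4: r6 [labeled, pick_ticket => address_valid]. Adds address_valid.

address_valid, backorder, dock_ready, fragile_item, hazmat_flag, insured, labeled, notify_customer, order_received, pick_ticket, route_local, stock_low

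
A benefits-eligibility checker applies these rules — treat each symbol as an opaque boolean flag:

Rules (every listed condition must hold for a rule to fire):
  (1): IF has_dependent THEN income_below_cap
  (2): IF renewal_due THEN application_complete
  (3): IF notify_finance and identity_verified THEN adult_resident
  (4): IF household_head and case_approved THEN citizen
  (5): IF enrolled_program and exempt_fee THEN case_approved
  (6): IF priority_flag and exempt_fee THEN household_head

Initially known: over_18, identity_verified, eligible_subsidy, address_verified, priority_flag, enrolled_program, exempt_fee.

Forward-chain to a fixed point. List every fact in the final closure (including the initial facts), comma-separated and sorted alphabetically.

Round 1: (5) [IF enrolled_program and exempt_fee THEN case_approved]; (6) [IF priority_flag and exempt_fee THEN household_head]. New: case_approved, household_head.
Round 2: (4) [IF household_head and case_approved THEN citizen]. New: citizen.

address_verified, case_approved, citizen, eligible_subsidy, enrolled_program, exempt_fee, household_head, identity_verified, over_18, priority_flag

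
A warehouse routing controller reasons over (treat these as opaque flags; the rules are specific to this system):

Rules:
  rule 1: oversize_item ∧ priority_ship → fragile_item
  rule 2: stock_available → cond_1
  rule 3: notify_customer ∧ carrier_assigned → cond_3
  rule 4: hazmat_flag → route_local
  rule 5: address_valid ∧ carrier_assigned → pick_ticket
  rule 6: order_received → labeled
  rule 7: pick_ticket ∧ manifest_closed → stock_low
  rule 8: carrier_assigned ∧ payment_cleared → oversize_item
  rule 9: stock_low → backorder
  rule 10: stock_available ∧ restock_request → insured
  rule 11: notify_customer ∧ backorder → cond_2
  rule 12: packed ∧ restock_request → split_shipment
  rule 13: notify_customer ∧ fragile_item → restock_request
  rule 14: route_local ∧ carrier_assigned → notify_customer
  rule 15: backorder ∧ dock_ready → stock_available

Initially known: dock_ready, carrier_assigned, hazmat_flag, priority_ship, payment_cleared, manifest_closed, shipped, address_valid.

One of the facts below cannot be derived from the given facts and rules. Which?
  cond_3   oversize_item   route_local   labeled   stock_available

labeled

Round 1 — rule 4, rule 5, rule 8, derive route_local, pick_ticket, oversize_item.
Round 2 — rule 1, rule 7, rule 14, derive fragile_item, stock_low, notify_customer.
Round 3 — rule 3, rule 9, rule 13, derive cond_3, backorder, restock_request.
Round 4 — rule 11, rule 15, derive cond_2, stock_available.
Round 5 — rule 2, rule 10, derive cond_1, insured.
Derived: oversize_item (round 1), cond_3 (round 3), route_local (round 1), stock_available (round 4). labeled never appears in any round.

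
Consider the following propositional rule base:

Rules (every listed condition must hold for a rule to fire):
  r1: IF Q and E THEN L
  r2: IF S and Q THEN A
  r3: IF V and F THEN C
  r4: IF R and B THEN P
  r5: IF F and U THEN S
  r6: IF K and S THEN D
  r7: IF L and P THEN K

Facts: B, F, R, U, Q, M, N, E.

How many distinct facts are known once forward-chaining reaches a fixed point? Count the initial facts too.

14

Round 1: r1 [IF Q and E THEN L]; r4 [IF R and B THEN P]; r5 [IF F and U THEN S]. Adds L, P, S.
Round 2: r2 [IF S and Q THEN A]; r7 [IF L and P THEN K]. Adds A, K.
Round 3: r6 [IF K and S THEN D]. Adds D.
Closure: {A, B, D, E, F, K, L, M, N, P, Q, R, S, U} — 14 facts.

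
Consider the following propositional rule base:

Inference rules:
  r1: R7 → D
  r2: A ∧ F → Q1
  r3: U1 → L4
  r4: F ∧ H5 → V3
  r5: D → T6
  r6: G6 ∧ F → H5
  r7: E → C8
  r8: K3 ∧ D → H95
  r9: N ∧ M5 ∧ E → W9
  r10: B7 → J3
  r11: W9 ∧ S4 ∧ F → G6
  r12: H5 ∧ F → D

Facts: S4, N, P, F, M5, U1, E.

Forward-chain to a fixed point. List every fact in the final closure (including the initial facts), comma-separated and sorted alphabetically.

Round 1: r3 [U1 → L4]; r7 [E → C8]; r9 [N ∧ M5 ∧ E → W9]. Adds L4, C8, W9.
Round 2: r11 [W9 ∧ S4 ∧ F → G6]. Adds G6.
Round 3: r6 [G6 ∧ F → H5]. Adds H5.
Round 4: r4 [F ∧ H5 → V3]; r12 [H5 ∧ F → D]. Adds V3, D.
Round 5: r5 [D → T6]. Adds T6.

C8, D, E, F, G6, H5, L4, M5, N, P, S4, T6, U1, V3, W9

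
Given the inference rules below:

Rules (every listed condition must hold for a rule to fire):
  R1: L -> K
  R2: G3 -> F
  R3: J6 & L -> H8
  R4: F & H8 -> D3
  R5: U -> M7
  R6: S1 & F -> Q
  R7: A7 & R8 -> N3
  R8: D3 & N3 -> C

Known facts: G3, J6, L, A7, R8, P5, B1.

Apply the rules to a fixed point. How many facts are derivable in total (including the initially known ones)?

13

Round 1: R1 [L -> K]; R2 [G3 -> F]; R3 [J6 & L -> H8]; R7 [A7 & R8 -> N3]. Adds K, F, H8, N3.
Round 2: R4 [F & H8 -> D3]. Adds D3.
Round 3: R8 [D3 & N3 -> C]. Adds C.
Closure: {A7, B1, C, D3, F, G3, H8, J6, K, L, N3, P5, R8} — 13 facts.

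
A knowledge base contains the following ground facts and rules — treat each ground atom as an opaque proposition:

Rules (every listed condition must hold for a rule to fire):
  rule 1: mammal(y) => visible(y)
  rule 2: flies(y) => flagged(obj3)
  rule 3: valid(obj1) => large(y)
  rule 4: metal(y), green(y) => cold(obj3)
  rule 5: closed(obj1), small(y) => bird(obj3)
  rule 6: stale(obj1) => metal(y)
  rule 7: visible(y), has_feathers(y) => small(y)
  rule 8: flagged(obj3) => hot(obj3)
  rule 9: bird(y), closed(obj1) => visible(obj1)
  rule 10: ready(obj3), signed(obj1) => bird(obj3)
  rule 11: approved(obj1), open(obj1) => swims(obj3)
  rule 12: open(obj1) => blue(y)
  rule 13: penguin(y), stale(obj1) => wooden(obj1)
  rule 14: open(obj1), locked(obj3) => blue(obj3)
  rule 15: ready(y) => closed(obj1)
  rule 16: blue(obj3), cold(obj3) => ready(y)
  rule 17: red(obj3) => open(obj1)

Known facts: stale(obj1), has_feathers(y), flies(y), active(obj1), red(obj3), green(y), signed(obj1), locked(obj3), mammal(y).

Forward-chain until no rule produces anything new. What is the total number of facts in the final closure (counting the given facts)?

21

Round 1: rule 1 [mammal(y) => visible(y)]; rule 2 [flies(y) => flagged(obj3)]; rule 6 [stale(obj1) => metal(y)]; rule 17 [red(obj3) => open(obj1)]. New: visible(y), flagged(obj3), metal(y), open(obj1).
Round 2: rule 4 [metal(y), green(y) => cold(obj3)]; rule 7 [visible(y), has_feathers(y) => small(y)]; rule 8 [flagged(obj3) => hot(obj3)]; rule 12 [open(obj1) => blue(y)]; rule 14 [open(obj1), locked(obj3) => blue(obj3)]. New: cold(obj3), small(y), hot(obj3), blue(y), blue(obj3).
Round 3: rule 16 [blue(obj3), cold(obj3) => ready(y)]. New: ready(y).
Round 4: rule 15 [ready(y) => closed(obj1)]. New: closed(obj1).
Round 5: rule 5 [closed(obj1), small(y) => bird(obj3)]. New: bird(obj3).
Closure: {active(obj1), bird(obj3), blue(obj3), blue(y), closed(obj1), cold(obj3), flagged(obj3), flies(y), green(y), has_feathers(y), hot(obj3), locked(obj3), mammal(y), metal(y), open(obj1), ready(y), red(obj3), signed(obj1), small(y), stale(obj1), visible(y)} — 21 facts.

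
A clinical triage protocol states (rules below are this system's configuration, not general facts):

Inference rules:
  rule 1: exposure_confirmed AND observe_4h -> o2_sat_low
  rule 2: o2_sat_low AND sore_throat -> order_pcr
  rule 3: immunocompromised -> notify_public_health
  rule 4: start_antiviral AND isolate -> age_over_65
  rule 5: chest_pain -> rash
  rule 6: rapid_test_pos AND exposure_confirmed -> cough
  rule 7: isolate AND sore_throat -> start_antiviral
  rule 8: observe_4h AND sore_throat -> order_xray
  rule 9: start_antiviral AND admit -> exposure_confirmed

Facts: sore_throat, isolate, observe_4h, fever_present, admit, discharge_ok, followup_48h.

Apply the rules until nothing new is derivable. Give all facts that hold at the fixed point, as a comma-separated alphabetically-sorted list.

admit, age_over_65, discharge_ok, exposure_confirmed, fever_present, followup_48h, isolate, o2_sat_low, observe_4h, order_pcr, order_xray, sore_throat, start_antiviral

Round 1 — rule 7, rule 8, derive start_antiviral, order_xray.
Round 2 — rule 4, rule 9, derive age_over_65, exposure_confirmed.
Round 3 — rule 1, derive o2_sat_low.
Round 4 — rule 2, derive order_pcr.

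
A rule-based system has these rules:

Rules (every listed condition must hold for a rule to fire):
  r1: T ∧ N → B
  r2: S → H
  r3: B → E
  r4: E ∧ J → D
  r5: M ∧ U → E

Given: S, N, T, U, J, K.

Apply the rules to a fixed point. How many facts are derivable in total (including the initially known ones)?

10

Round 1: r1 [T ∧ N → B]; r2 [S → H]. New: B, H.
Round 2: r3 [B → E]. New: E.
Round 3: r4 [E ∧ J → D]. New: D.
Closure: {B, D, E, H, J, K, N, S, T, U} — 10 facts.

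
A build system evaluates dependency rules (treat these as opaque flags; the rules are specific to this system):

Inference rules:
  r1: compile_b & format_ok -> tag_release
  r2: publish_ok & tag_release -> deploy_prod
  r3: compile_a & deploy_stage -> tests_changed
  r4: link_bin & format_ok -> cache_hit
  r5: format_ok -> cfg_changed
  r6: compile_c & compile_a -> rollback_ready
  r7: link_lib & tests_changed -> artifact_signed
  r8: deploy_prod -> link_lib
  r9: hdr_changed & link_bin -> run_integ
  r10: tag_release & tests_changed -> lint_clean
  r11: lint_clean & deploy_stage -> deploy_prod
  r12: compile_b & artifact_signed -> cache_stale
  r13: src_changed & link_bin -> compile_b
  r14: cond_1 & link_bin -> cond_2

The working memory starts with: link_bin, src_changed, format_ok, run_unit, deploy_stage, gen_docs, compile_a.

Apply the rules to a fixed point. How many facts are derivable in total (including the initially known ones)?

17

Round 1: r3 [compile_a & deploy_stage -> tests_changed]; r4 [link_bin & format_ok -> cache_hit]; r5 [format_ok -> cfg_changed]; r13 [src_changed & link_bin -> compile_b]. New: tests_changed, cache_hit, cfg_changed, compile_b.
Round 2: r1 [compile_b & format_ok -> tag_release]. New: tag_release.
Round 3: r10 [tag_release & tests_changed -> lint_clean]. New: lint_clean.
Round 4: r11 [lint_clean & deploy_stage -> deploy_prod]. New: deploy_prod.
Round 5: r8 [deploy_prod -> link_lib]. New: link_lib.
Round 6: r7 [link_lib & tests_changed -> artifact_signed]. New: artifact_signed.
Round 7: r12 [compile_b & artifact_signed -> cache_stale]. New: cache_stale.
Closure: {artifact_signed, cache_hit, cache_stale, cfg_changed, compile_a, compile_b, deploy_prod, deploy_stage, format_ok, gen_docs, link_bin, link_lib, lint_clean, run_unit, src_changed, tag_release, tests_changed} — 17 facts.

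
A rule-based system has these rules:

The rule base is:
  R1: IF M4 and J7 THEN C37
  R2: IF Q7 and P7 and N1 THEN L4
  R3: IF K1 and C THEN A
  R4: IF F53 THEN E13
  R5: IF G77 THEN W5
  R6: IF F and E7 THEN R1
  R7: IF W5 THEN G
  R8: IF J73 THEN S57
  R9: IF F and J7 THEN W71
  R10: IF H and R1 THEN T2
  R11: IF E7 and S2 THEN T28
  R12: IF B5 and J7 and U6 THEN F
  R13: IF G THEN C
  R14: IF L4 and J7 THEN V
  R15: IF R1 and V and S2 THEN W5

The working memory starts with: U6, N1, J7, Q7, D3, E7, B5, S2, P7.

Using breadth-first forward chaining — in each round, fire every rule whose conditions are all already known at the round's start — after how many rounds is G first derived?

4

[1] R2 [IF Q7 and P7 and N1 THEN L4]; R11 [IF E7 and S2 THEN T28]; R12 [IF B5 and J7 and U6 THEN F]. ⇒ new: L4, T28, F.
[2] R6 [IF F and E7 THEN R1]; R9 [IF F and J7 THEN W71]; R14 [IF L4 and J7 THEN V]. ⇒ new: R1, W71, V.
[3] R15 [IF R1 and V and S2 THEN W5]. ⇒ new: W5.
[4] R7 [IF W5 THEN G]. ⇒ new: G.
G first appears in round 4.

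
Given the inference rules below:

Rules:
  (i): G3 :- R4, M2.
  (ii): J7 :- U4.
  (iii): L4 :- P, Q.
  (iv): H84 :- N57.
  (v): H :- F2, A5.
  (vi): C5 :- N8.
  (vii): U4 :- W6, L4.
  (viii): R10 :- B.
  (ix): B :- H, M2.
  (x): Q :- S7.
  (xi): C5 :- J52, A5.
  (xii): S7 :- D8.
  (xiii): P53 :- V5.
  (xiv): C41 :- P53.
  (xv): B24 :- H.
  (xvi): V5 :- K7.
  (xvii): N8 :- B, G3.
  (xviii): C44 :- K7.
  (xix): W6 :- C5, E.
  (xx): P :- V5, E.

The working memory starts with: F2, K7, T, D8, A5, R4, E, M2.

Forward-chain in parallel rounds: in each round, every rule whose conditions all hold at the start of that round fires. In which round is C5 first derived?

4

Round 1 — (i), (v), (xii), (xvi), (xviii), derive G3, H, S7, V5, C44.
Round 2 — (ix), (x), (xiii), (xv), (xx), derive B, Q, P53, B24, P.
Round 3 — (iii), (viii), (xiv), (xvii), derive L4, R10, C41, N8.
Round 4 — (vi), derive C5.
C5 first appears in round 4.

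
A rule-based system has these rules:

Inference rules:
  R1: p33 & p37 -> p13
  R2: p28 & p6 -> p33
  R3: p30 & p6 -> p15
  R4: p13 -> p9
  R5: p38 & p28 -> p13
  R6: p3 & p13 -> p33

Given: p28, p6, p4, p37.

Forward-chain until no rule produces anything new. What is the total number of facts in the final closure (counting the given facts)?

Round 1 fires R2, giving p33.
Round 2 fires R1, giving p13.
Round 3 fires R4, giving p9.
Closure: {p13, p28, p33, p37, p4, p6, p9} — 7 facts.

7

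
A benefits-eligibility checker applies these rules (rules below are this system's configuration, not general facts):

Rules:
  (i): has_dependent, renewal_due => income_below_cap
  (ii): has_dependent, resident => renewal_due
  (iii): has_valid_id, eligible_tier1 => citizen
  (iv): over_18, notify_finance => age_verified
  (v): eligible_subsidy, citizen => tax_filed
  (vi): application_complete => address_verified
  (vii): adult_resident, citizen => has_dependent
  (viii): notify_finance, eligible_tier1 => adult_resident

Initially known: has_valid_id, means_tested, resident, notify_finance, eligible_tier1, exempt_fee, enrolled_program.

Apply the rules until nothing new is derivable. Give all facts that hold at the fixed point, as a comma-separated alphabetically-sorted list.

Round 1 — (iii), (viii), derive citizen, adult_resident.
Round 2 — (vii), derive has_dependent.
Round 3 — (ii), derive renewal_due.
Round 4 — (i), derive income_below_cap.

adult_resident, citizen, eligible_tier1, enrolled_program, exempt_fee, has_dependent, has_valid_id, income_below_cap, means_tested, notify_finance, renewal_due, resident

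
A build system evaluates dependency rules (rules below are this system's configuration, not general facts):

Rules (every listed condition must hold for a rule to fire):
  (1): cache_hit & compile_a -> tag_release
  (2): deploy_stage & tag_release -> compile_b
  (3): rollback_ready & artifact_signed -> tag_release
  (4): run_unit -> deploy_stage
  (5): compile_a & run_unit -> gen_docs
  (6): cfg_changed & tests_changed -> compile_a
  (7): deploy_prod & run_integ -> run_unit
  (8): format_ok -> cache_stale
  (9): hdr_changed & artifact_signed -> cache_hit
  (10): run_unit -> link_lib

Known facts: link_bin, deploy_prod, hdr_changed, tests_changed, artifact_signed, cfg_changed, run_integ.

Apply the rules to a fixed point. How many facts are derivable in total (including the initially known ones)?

15

Round 1: (6) [cfg_changed & tests_changed -> compile_a]; (7) [deploy_prod & run_integ -> run_unit]; (9) [hdr_changed & artifact_signed -> cache_hit]. New: compile_a, run_unit, cache_hit.
Round 2: (1) [cache_hit & compile_a -> tag_release]; (4) [run_unit -> deploy_stage]; (5) [compile_a & run_unit -> gen_docs]; (10) [run_unit -> link_lib]. New: tag_release, deploy_stage, gen_docs, link_lib.
Round 3: (2) [deploy_stage & tag_release -> compile_b]. New: compile_b.
Closure: {artifact_signed, cache_hit, cfg_changed, compile_a, compile_b, deploy_prod, deploy_stage, gen_docs, hdr_changed, link_bin, link_lib, run_integ, run_unit, tag_release, tests_changed} — 15 facts.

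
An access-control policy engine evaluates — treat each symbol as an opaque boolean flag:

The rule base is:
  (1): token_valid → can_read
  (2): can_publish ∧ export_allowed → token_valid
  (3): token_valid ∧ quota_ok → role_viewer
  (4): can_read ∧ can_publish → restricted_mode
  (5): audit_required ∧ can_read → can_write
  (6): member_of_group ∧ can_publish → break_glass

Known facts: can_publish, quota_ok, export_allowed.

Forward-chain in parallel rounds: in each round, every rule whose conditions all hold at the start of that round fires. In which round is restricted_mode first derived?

[1] (2) [can_publish ∧ export_allowed → token_valid]. ⇒ new: token_valid.
[2] (1) [token_valid → can_read]; (3) [token_valid ∧ quota_ok → role_viewer]. ⇒ new: can_read, role_viewer.
[3] (4) [can_read ∧ can_publish → restricted_mode]. ⇒ new: restricted_mode.
restricted_mode first appears in round 3.

3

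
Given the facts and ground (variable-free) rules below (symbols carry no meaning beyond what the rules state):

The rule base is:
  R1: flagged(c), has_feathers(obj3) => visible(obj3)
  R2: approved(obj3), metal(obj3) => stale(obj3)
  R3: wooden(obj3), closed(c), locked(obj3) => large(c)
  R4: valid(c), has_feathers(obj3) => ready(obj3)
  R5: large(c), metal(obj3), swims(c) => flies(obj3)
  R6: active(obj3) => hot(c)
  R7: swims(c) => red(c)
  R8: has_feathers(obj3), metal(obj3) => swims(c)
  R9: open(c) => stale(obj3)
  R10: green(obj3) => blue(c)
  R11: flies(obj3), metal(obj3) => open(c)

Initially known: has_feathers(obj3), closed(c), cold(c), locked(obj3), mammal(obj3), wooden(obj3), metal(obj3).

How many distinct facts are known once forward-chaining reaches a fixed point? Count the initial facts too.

13

Round 1 fires R3, R8, giving large(c), swims(c).
Round 2 fires R5, R7, giving flies(obj3), red(c).
Round 3 fires R11, giving open(c).
Round 4 fires R9, giving stale(obj3).
Closure: {closed(c), cold(c), flies(obj3), has_feathers(obj3), large(c), locked(obj3), mammal(obj3), metal(obj3), open(c), red(c), stale(obj3), swims(c), wooden(obj3)} — 13 facts.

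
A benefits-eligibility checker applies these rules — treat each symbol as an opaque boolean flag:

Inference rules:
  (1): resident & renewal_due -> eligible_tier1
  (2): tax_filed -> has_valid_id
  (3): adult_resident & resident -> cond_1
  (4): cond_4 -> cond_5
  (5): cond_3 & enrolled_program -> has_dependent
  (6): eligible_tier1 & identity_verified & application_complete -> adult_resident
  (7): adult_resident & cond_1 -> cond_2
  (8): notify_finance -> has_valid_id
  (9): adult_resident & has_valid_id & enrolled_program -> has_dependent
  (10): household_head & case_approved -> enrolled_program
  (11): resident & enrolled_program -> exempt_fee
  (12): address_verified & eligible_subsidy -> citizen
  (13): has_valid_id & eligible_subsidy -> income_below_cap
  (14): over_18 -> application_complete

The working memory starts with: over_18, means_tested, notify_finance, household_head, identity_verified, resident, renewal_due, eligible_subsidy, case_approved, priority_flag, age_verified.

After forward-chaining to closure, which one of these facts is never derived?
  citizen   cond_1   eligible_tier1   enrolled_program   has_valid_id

citizen

Round 1: (1) [resident & renewal_due -> eligible_tier1]; (8) [notify_finance -> has_valid_id]; (10) [household_head & case_approved -> enrolled_program]; (14) [over_18 -> application_complete]. Adds eligible_tier1, has_valid_id, enrolled_program, application_complete.
Round 2: (6) [eligible_tier1 & identity_verified & application_complete -> adult_resident]; (11) [resident & enrolled_program -> exempt_fee]; (13) [has_valid_id & eligible_subsidy -> income_below_cap]. Adds adult_resident, exempt_fee, income_below_cap.
Round 3: (3) [adult_resident & resident -> cond_1]; (9) [adult_resident & has_valid_id & enrolled_program -> has_dependent]. Adds cond_1, has_dependent.
Round 4: (7) [adult_resident & cond_1 -> cond_2]. Adds cond_2.
Derived: eligible_tier1 (round 1), cond_1 (round 3), enrolled_program (round 1), has_valid_id (round 1). citizen never appears in any round.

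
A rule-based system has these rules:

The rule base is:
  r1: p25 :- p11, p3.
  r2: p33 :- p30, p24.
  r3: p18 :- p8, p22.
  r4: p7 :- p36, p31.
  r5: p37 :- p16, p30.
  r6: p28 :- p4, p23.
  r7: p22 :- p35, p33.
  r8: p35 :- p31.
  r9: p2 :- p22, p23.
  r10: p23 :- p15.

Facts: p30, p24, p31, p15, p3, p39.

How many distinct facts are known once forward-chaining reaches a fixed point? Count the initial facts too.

11

[1] r2 [p33 :- p30, p24.]; r8 [p35 :- p31.]; r10 [p23 :- p15.]. ⇒ new: p33, p35, p23.
[2] r7 [p22 :- p35, p33.]. ⇒ new: p22.
[3] r9 [p2 :- p22, p23.]. ⇒ new: p2.
Closure: {p15, p2, p22, p23, p24, p3, p30, p31, p33, p35, p39} — 11 facts.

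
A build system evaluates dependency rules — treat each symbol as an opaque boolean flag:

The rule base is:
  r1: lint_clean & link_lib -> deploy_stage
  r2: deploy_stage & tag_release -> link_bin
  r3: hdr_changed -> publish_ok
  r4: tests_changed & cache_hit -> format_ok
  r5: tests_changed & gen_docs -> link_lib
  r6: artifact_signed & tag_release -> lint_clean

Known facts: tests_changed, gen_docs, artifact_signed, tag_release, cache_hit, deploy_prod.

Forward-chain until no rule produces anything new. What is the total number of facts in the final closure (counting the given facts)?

Round 1: r4 [tests_changed & cache_hit -> format_ok]; r5 [tests_changed & gen_docs -> link_lib]; r6 [artifact_signed & tag_release -> lint_clean]. New: format_ok, link_lib, lint_clean.
Round 2: r1 [lint_clean & link_lib -> deploy_stage]. New: deploy_stage.
Round 3: r2 [deploy_stage & tag_release -> link_bin]. New: link_bin.
Closure: {artifact_signed, cache_hit, deploy_prod, deploy_stage, format_ok, gen_docs, link_bin, link_lib, lint_clean, tag_release, tests_changed} — 11 facts.

11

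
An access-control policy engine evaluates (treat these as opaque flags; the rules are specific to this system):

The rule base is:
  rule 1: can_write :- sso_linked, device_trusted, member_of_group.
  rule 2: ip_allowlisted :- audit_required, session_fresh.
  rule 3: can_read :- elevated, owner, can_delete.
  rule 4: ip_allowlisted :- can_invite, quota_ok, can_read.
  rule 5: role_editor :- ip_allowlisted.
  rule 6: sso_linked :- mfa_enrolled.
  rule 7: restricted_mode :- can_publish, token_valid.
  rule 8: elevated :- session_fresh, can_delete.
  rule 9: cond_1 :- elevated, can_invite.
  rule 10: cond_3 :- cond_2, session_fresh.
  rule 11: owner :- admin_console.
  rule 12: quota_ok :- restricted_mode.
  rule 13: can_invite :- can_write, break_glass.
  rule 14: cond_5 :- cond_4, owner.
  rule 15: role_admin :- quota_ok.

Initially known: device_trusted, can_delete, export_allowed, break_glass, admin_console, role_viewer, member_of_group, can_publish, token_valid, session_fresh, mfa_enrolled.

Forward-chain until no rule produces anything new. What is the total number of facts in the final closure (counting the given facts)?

23

Round 1: rule 6 [sso_linked :- mfa_enrolled.]; rule 7 [restricted_mode :- can_publish, token_valid.]; rule 8 [elevated :- session_fresh, can_delete.]; rule 11 [owner :- admin_console.]. New: sso_linked, restricted_mode, elevated, owner.
Round 2: rule 1 [can_write :- sso_linked, device_trusted, member_of_group.]; rule 3 [can_read :- elevated, owner, can_delete.]; rule 12 [quota_ok :- restricted_mode.]. New: can_write, can_read, quota_ok.
Round 3: rule 13 [can_invite :- can_write, break_glass.]; rule 15 [role_admin :- quota_ok.]. New: can_invite, role_admin.
Round 4: rule 4 [ip_allowlisted :- can_invite, quota_ok, can_read.]; rule 9 [cond_1 :- elevated, can_invite.]. New: ip_allowlisted, cond_1.
Round 5: rule 5 [role_editor :- ip_allowlisted.]. New: role_editor.
Closure: {admin_console, break_glass, can_delete, can_invite, can_publish, can_read, can_write, cond_1, device_trusted, elevated, export_allowed, ip_allowlisted, member_of_group, mfa_enrolled, owner, quota_ok, restricted_mode, role_admin, role_editor, role_viewer, session_fresh, sso_linked, token_valid} — 23 facts.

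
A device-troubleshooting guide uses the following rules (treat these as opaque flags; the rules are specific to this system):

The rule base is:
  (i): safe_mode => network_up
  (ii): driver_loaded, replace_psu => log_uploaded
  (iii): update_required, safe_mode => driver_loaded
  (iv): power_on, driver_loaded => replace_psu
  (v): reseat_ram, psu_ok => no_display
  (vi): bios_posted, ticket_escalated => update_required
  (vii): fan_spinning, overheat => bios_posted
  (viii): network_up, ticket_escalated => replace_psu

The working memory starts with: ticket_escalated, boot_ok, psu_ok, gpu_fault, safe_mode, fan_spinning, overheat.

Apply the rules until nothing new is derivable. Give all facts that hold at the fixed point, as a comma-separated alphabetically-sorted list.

[1] (i) [safe_mode => network_up]; (vii) [fan_spinning, overheat => bios_posted]. ⇒ new: network_up, bios_posted.
[2] (vi) [bios_posted, ticket_escalated => update_required]; (viii) [network_up, ticket_escalated => replace_psu]. ⇒ new: update_required, replace_psu.
[3] (iii) [update_required, safe_mode => driver_loaded]. ⇒ new: driver_loaded.
[4] (ii) [driver_loaded, replace_psu => log_uploaded]. ⇒ new: log_uploaded.

bios_posted, boot_ok, driver_loaded, fan_spinning, gpu_fault, log_uploaded, network_up, overheat, psu_ok, replace_psu, safe_mode, ticket_escalated, update_required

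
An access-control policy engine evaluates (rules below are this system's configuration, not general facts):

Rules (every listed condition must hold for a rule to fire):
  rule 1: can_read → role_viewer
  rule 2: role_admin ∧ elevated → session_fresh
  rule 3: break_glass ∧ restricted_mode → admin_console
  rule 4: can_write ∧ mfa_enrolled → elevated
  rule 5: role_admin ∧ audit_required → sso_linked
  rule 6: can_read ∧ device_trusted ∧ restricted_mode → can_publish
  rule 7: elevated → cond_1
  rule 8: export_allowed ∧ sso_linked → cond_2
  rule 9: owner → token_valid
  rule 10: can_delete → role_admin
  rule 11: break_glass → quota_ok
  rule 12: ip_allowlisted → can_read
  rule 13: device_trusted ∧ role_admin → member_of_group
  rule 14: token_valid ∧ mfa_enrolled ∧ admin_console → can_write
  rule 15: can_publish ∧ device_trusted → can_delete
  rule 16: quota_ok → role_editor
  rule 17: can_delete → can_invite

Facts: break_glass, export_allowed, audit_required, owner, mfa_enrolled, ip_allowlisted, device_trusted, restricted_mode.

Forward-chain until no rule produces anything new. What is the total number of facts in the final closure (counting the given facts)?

Round 1: rule 3 [break_glass ∧ restricted_mode → admin_console]; rule 9 [owner → token_valid]; rule 11 [break_glass → quota_ok]; rule 12 [ip_allowlisted → can_read]. Adds admin_console, token_valid, quota_ok, can_read.
Round 2: rule 1 [can_read → role_viewer]; rule 6 [can_read ∧ device_trusted ∧ restricted_mode → can_publish]; rule 14 [token_valid ∧ mfa_enrolled ∧ admin_console → can_write]; rule 16 [quota_ok → role_editor]. Adds role_viewer, can_publish, can_write, role_editor.
Round 3: rule 4 [can_write ∧ mfa_enrolled → elevated]; rule 15 [can_publish ∧ device_trusted → can_delete]. Adds elevated, can_delete.
Round 4: rule 7 [elevated → cond_1]; rule 10 [can_delete → role_admin]; rule 17 [can_delete → can_invite]. Adds cond_1, role_admin, can_invite.
Round 5: rule 2 [role_admin ∧ elevated → session_fresh]; rule 5 [role_admin ∧ audit_required → sso_linked]; rule 13 [device_trusted ∧ role_admin → member_of_group]. Adds session_fresh, sso_linked, member_of_group.
Round 6: rule 8 [export_allowed ∧ sso_linked → cond_2]. Adds cond_2.
Closure: {admin_console, audit_required, break_glass, can_delete, can_invite, can_publish, can_read, can_write, cond_1, cond_2, device_trusted, elevated, export_allowed, ip_allowlisted, member_of_group, mfa_enrolled, owner, quota_ok, restricted_mode, role_admin, role_editor, role_viewer, session_fresh, sso_linked, token_valid} — 25 facts.

25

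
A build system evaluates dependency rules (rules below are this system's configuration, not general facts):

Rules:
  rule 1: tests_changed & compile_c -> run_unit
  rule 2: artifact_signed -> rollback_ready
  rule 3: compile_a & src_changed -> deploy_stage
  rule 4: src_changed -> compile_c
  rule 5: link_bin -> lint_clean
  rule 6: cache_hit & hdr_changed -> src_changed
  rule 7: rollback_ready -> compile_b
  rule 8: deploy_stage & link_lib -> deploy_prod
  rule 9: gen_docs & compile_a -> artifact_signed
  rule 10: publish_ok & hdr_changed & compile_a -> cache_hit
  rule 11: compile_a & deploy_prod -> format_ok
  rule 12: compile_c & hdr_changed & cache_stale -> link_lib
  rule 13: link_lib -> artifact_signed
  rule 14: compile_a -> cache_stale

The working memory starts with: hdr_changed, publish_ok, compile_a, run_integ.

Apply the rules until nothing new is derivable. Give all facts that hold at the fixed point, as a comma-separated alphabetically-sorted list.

Round 1 fires rule 10, rule 14, giving cache_hit, cache_stale.
Round 2 fires rule 6, giving src_changed.
Round 3 fires rule 3, rule 4, giving deploy_stage, compile_c.
Round 4 fires rule 12, giving link_lib.
Round 5 fires rule 8, rule 13, giving deploy_prod, artifact_signed.
Round 6 fires rule 2, rule 11, giving rollback_ready, format_ok.
Round 7 fires rule 7, giving compile_b.

artifact_signed, cache_hit, cache_stale, compile_a, compile_b, compile_c, deploy_prod, deploy_stage, format_ok, hdr_changed, link_lib, publish_ok, rollback_ready, run_integ, src_changed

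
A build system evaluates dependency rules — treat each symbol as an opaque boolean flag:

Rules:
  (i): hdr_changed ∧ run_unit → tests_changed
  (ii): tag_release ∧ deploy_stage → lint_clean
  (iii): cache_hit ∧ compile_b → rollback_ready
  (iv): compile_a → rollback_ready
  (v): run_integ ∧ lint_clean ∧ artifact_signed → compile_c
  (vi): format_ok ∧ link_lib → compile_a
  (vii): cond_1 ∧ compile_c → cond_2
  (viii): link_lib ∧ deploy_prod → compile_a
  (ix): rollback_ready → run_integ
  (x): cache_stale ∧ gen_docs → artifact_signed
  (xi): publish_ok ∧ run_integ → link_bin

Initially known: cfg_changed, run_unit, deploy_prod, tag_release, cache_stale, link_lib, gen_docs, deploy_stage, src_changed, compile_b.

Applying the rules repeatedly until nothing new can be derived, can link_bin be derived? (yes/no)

Round 1: (ii) [tag_release ∧ deploy_stage → lint_clean]; (viii) [link_lib ∧ deploy_prod → compile_a]; (x) [cache_stale ∧ gen_docs → artifact_signed]. New: lint_clean, compile_a, artifact_signed.
Round 2: (iv) [compile_a → rollback_ready]. New: rollback_ready.
Round 3: (ix) [rollback_ready → run_integ]. New: run_integ.
Round 4: (v) [run_integ ∧ lint_clean ∧ artifact_signed → compile_c]. New: compile_c.
Fixed point reached. link_bin is concluded only by (xi); (xi) needs publish_ok (never derived).

no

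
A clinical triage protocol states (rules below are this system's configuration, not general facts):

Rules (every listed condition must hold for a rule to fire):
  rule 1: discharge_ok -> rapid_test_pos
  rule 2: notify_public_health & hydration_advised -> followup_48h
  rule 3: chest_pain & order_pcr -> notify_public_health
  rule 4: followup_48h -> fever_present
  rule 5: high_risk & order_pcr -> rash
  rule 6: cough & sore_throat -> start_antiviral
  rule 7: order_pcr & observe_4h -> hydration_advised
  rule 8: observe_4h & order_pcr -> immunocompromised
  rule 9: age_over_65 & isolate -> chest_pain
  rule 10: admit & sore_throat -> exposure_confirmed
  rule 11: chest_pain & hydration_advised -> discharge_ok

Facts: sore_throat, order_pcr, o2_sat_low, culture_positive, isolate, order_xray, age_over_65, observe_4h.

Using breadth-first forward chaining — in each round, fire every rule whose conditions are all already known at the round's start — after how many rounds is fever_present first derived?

4

Round 1: rule 7 [order_pcr & observe_4h -> hydration_advised]; rule 8 [observe_4h & order_pcr -> immunocompromised]; rule 9 [age_over_65 & isolate -> chest_pain]. Adds hydration_advised, immunocompromised, chest_pain.
Round 2: rule 3 [chest_pain & order_pcr -> notify_public_health]; rule 11 [chest_pain & hydration_advised -> discharge_ok]. Adds notify_public_health, discharge_ok.
Round 3: rule 1 [discharge_ok -> rapid_test_pos]; rule 2 [notify_public_health & hydration_advised -> followup_48h]. Adds rapid_test_pos, followup_48h.
Round 4: rule 4 [followup_48h -> fever_present]. Adds fever_present.
fever_present first appears in round 4.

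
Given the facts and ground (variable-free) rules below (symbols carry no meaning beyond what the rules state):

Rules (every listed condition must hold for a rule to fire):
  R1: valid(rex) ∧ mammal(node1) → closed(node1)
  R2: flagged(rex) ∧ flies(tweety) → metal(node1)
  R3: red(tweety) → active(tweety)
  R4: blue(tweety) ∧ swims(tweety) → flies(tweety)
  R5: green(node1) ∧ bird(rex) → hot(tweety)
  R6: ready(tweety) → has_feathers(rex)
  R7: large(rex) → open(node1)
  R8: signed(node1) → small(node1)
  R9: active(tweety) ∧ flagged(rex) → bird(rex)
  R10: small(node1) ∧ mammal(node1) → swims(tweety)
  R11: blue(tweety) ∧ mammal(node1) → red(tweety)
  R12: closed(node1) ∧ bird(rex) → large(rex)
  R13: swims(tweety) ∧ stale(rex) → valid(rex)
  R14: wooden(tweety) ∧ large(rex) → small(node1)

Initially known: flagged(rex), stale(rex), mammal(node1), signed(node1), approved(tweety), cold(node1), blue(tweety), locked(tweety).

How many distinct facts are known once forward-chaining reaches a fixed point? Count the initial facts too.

[1] R8 [signed(node1) → small(node1)]; R11 [blue(tweety) ∧ mammal(node1) → red(tweety)]. ⇒ new: small(node1), red(tweety).
[2] R3 [red(tweety) → active(tweety)]; R10 [small(node1) ∧ mammal(node1) → swims(tweety)]. ⇒ new: active(tweety), swims(tweety).
[3] R4 [blue(tweety) ∧ swims(tweety) → flies(tweety)]; R9 [active(tweety) ∧ flagged(rex) → bird(rex)]; R13 [swims(tweety) ∧ stale(rex) → valid(rex)]. ⇒ new: flies(tweety), bird(rex), valid(rex).
[4] R1 [valid(rex) ∧ mammal(node1) → closed(node1)]; R2 [flagged(rex) ∧ flies(tweety) → metal(node1)]. ⇒ new: closed(node1), metal(node1).
[5] R12 [closed(node1) ∧ bird(rex) → large(rex)]. ⇒ new: large(rex).
[6] R7 [large(rex) → open(node1)]. ⇒ new: open(node1).
Closure: {active(tweety), approved(tweety), bird(rex), blue(tweety), closed(node1), cold(node1), flagged(rex), flies(tweety), large(rex), locked(tweety), mammal(node1), metal(node1), open(node1), red(tweety), signed(node1), small(node1), stale(rex), swims(tweety), valid(rex)} — 19 facts.

19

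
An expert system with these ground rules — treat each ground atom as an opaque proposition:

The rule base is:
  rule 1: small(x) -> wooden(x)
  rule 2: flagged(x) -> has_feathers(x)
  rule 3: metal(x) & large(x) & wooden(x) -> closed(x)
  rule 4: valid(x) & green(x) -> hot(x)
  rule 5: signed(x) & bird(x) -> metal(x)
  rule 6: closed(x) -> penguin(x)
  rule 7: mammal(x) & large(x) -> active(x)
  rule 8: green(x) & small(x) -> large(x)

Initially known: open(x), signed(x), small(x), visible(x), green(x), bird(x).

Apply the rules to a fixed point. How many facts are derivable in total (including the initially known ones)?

Round 1 — rule 1, rule 5, rule 8, derive wooden(x), metal(x), large(x).
Round 2 — rule 3, derive closed(x).
Round 3 — rule 6, derive penguin(x).
Closure: {bird(x), closed(x), green(x), large(x), metal(x), open(x), penguin(x), signed(x), small(x), visible(x), wooden(x)} — 11 facts.

11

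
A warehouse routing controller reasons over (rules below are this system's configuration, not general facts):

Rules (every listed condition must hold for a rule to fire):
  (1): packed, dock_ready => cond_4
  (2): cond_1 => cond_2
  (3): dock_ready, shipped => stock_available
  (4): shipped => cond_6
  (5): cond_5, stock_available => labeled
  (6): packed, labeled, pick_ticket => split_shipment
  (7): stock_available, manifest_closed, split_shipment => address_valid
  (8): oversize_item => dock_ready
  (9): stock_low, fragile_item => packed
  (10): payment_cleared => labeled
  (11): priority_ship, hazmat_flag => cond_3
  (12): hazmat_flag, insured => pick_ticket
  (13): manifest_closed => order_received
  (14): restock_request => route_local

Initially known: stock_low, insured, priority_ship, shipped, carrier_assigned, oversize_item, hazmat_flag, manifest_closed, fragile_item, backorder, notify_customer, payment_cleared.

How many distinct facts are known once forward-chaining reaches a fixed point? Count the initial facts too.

Round 1: (4) [shipped => cond_6]; (8) [oversize_item => dock_ready]; (9) [stock_low, fragile_item => packed]; (10) [payment_cleared => labeled]; (11) [priority_ship, hazmat_flag => cond_3]; (12) [hazmat_flag, insured => pick_ticket]; (13) [manifest_closed => order_received]. Adds cond_6, dock_ready, packed, labeled, cond_3, pick_ticket, order_received.
Round 2: (1) [packed, dock_ready => cond_4]; (3) [dock_ready, shipped => stock_available]; (6) [packed, labeled, pick_ticket => split_shipment]. Adds cond_4, stock_available, split_shipment.
Round 3: (7) [stock_available, manifest_closed, split_shipment => address_valid]. Adds address_valid.
Closure: {address_valid, backorder, carrier_assigned, cond_3, cond_4, cond_6, dock_ready, fragile_item, hazmat_flag, insured, labeled, manifest_closed, notify_customer, order_received, oversize_item, packed, payment_cleared, pick_ticket, priority_ship, shipped, split_shipment, stock_available, stock_low} — 23 facts.

23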